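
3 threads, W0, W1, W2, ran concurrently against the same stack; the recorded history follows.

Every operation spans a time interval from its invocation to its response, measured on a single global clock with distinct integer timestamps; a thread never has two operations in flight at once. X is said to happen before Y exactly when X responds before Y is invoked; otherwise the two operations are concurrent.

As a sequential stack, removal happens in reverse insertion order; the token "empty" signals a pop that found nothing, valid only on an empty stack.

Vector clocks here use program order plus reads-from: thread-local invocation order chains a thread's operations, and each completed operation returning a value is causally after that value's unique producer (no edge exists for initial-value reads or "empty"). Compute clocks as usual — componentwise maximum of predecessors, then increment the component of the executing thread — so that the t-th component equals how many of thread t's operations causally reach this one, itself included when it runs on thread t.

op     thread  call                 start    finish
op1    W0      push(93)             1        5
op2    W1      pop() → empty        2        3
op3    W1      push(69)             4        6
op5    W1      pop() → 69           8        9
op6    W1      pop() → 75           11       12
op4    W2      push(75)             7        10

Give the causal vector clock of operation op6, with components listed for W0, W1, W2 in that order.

(0, 4, 1)

VC(op4, invoked at 7): no causal predecessors; +1 on W2 → (0, 0, 1)
VC(op2, invoked at 2): no causal predecessors; +1 on W1 → (0, 1, 0)
VC(op1, invoked at 1): no causal predecessors; +1 on W0 → (1, 0, 0)
op3 (invocation 4): componentwise max over VC(op2)=(0, 1, 0), +1 at W1, giving (0, 2, 0)
op5 (invocation 8): componentwise max over VC(op3)=(0, 2, 0), +1 at W1, giving (0, 3, 0)
op6 (invocation 11): componentwise max over VC(op4)=(0, 0, 1), VC(op5)=(0, 3, 0), +1 at W1, giving (0, 4, 1)
target: VC(op6) = (0, 4, 1)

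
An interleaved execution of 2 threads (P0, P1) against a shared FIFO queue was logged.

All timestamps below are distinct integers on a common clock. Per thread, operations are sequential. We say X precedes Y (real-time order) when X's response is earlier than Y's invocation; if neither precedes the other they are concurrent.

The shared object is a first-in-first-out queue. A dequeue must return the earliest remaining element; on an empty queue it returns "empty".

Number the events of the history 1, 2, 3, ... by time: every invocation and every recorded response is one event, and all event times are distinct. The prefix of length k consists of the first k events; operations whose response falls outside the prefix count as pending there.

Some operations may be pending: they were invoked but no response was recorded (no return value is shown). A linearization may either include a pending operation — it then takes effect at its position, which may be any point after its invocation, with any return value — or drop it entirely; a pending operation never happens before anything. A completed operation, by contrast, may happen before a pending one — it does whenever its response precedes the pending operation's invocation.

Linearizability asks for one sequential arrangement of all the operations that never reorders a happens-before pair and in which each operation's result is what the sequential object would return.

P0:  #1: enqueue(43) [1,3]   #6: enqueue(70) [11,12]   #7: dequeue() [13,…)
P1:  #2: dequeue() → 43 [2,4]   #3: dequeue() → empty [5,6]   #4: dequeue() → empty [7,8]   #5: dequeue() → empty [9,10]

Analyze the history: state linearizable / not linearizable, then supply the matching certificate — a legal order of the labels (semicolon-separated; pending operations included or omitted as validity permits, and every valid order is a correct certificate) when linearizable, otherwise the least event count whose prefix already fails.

linearizable — witness: #1; #2; #3; #4; #5; #6

after step 1 (#1 enqueue(43)): queue <43>
after step 2 (#2 dequeue() → 43): queue <>
after step 3 (#3 dequeue() → empty): queue <>
after step 4 (#4 dequeue() → empty): queue <>
after step 5 (#5 dequeue() → empty): queue <>
after step 6 (#6 enqueue(70)): queue <70>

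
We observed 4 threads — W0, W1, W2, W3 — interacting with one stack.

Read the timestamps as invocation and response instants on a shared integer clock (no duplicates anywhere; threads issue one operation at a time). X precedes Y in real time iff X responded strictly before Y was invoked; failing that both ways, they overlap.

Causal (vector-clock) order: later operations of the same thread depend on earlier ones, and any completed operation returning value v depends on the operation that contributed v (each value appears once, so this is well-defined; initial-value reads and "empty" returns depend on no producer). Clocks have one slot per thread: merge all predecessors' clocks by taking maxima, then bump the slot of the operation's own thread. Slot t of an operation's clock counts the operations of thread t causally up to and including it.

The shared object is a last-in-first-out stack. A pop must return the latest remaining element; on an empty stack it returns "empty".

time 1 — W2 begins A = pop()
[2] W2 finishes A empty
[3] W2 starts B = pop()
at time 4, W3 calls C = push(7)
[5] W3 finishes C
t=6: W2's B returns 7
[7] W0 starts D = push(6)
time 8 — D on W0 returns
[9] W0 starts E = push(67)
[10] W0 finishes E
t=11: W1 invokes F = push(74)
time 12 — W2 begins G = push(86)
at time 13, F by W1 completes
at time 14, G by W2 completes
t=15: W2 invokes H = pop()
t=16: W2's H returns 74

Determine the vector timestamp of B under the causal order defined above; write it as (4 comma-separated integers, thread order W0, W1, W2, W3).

(0, 0, 2, 1)

root op C, invoked 4: fresh clock plus W3's own tick → (0, 0, 0, 1)
root op A, invoked 1: fresh clock plus W2's own tick → (0, 0, 1, 0)
root op F, invoked 11: fresh clock plus W1's own tick → (0, 1, 0, 0)
root op D, invoked 7: fresh clock plus W0's own tick → (1, 0, 0, 0)
merge at E (invoked 9): VC(D)=(1, 0, 0, 0), own-thread bump on W0 → (2, 0, 0, 0)
merge at B (invoked 3): VC(A)=(0, 0, 1, 0), VC(C)=(0, 0, 0, 1), own-thread bump on W2 → (0, 0, 2, 1)
merge at G (invoked 12): VC(B)=(0, 0, 2, 1), own-thread bump on W2 → (0, 0, 3, 1)
merge at H (invoked 15): VC(F)=(0, 1, 0, 0), VC(G)=(0, 0, 3, 1), own-thread bump on W2 → (0, 1, 4, 1)
target: VC(B) = (0, 0, 2, 1)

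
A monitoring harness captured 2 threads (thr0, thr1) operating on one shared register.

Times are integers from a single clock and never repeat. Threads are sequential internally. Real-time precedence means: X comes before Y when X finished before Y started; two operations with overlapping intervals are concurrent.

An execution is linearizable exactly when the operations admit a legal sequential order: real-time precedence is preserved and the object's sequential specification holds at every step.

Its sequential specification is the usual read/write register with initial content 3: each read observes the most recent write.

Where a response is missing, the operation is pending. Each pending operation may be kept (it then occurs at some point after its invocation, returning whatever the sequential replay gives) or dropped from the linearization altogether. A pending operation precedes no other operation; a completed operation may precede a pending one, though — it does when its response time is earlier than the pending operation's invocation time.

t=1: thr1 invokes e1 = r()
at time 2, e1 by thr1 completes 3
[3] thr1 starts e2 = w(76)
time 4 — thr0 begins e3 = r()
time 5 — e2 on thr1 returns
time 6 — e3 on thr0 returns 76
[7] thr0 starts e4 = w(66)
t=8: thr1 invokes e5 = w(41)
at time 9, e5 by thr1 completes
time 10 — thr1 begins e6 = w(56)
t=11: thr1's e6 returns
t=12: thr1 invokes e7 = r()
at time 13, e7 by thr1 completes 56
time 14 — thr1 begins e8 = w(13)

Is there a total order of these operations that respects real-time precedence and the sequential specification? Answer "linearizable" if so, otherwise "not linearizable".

one valid linearization: e1, e2, e3, e4, e5, e6, e7
step 1: e1 r() → 3 — value 3
step 2: e2 w(76) — value 76
step 3: e3 r() → 76 — value 76
step 4: e4 w(66) (pending, included) — value 66
step 5: e5 w(41) — value 41
step 6: e6 w(56) — value 56
step 7: e7 r() → 56 — value 56

linearizable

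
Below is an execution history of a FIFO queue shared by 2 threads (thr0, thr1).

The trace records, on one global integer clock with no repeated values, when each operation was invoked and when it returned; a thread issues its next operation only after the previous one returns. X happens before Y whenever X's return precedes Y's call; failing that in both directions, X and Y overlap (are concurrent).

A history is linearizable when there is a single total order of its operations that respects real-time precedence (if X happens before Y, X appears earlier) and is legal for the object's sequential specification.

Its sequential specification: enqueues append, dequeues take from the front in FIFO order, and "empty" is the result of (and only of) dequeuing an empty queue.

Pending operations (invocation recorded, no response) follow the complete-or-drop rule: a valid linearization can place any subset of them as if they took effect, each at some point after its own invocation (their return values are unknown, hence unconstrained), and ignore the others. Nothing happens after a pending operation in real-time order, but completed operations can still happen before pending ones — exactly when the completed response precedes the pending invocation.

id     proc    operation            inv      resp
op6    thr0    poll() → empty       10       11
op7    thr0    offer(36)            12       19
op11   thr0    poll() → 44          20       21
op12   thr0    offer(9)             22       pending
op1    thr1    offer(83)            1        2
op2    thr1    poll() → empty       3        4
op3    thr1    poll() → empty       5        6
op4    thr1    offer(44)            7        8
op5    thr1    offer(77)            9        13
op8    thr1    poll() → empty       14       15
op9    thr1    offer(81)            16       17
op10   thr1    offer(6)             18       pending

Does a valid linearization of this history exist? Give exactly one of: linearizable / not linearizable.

events 1..3 are fine; event 4 — the response of op2 at time 4 — makes the prefix non-linearizable
exactly one order of the 2 completed ops respects real time; the FIFO queue replay fails
one such order, op1, op2, breaks at step 2 where op2 poll() → empty is illegal

not linearizable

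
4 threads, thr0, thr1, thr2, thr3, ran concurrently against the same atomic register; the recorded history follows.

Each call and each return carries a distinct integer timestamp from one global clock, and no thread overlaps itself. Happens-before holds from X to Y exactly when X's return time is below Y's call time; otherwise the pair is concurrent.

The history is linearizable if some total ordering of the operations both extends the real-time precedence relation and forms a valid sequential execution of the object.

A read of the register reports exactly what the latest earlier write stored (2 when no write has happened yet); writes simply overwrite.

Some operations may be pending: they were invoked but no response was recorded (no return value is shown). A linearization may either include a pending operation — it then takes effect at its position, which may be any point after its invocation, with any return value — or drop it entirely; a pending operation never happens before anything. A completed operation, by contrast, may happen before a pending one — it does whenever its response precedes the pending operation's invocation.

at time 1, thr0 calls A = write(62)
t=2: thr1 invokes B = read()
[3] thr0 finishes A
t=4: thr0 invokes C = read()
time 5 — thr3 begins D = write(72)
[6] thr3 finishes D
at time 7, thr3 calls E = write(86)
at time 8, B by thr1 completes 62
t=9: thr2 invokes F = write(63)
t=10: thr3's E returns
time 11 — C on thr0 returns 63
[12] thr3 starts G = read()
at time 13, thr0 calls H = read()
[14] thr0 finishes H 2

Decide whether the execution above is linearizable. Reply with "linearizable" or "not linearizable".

events 1..13 are fine; event 14 — the response of H at time 14 — makes the prefix non-linearizable
15 orders of the 6 completed atomic register ops respect real time; none is legal
every completion of the 2 pending operations (F, G) was checked; none linearizes
sample order A, B, C, D, E, H (pending dropped) stalls at step 3 — C read() → 63 has no legal effect
sample order A, B, D, C, E, H (pending dropped) stalls at step 4 — C read() → 63 has no legal effect

not linearizable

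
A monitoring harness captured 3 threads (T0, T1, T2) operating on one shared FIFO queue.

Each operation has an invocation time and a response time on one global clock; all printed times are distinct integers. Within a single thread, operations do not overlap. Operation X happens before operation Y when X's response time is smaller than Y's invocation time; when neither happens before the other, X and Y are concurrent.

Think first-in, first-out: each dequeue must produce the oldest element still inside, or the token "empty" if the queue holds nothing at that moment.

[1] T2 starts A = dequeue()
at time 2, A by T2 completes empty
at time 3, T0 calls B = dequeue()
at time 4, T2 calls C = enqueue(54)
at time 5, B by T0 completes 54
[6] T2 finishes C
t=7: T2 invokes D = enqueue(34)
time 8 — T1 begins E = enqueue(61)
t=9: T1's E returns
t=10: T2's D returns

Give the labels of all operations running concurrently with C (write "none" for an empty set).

B

C spans [4,6]: anything still running between times 4 and 6 counts as concurrent
A [1,2]: before
B [3,5]: concurrent
D [7,10]: after
E [8,9]: after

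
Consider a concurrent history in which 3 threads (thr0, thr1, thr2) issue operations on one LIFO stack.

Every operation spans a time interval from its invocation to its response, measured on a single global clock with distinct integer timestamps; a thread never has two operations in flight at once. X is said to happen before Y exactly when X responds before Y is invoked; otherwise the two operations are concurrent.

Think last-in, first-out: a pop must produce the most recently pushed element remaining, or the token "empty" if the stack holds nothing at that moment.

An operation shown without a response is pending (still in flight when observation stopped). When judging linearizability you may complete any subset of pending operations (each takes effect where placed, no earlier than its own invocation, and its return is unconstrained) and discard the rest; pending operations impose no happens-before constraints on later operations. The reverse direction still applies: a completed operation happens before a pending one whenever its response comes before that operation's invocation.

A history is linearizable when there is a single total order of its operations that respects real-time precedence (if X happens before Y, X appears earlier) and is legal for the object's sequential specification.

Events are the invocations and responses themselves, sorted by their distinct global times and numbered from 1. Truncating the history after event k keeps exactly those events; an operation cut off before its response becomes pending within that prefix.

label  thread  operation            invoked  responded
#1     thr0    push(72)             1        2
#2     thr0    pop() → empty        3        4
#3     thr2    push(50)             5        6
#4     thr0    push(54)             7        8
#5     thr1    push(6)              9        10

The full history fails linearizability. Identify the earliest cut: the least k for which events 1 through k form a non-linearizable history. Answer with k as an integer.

4

events 1..3 are linearizable; a witness order is #1:
after step 1 (#1 push(72)): stack <72>
with event 4 included (#2 responding at time 4), all real-time-consistent orders fail
sample order #1, #2 stalls at step 2 — #2 pop() → empty has no legal effect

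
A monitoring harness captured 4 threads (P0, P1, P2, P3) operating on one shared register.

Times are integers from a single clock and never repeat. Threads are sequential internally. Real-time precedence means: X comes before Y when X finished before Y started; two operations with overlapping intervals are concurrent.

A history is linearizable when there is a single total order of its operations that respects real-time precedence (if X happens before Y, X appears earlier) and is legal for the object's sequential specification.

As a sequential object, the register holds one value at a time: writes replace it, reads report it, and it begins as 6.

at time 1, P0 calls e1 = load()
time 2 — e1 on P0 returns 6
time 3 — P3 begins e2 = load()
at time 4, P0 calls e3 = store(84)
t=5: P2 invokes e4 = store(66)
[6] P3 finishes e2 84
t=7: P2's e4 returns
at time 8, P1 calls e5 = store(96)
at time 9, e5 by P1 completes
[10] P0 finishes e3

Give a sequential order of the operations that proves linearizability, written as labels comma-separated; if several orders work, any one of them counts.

e1, e3, e2, e4, e5

1. e1 load() → 6, leaving value 6
2. e3 store(84), leaving value 84
3. e2 load() → 84, leaving value 84
4. e4 store(66), leaving value 66
5. e5 store(96), leaving value 96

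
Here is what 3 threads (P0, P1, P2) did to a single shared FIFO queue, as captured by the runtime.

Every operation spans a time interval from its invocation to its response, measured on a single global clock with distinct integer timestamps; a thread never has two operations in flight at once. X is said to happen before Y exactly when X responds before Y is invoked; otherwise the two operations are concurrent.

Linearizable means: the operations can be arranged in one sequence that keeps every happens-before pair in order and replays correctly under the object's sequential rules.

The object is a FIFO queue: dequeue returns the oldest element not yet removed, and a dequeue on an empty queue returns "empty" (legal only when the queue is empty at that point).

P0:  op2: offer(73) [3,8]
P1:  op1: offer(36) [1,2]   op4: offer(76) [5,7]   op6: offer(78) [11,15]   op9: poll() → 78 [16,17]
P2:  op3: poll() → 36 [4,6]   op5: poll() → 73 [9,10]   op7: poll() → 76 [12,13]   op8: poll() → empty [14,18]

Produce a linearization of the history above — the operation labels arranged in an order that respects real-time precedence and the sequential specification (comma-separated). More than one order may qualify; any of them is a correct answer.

op1, op2, op3, op4, op5, op6, op7, op9, op8

after step 1 (op1 offer(36)): queue <36>
after step 2 (op2 offer(73)): queue <36,73>
after step 3 (op3 poll() → 36): queue <73>
after step 4 (op4 offer(76)): queue <73,76>
after step 5 (op5 poll() → 73): queue <76>
after step 6 (op6 offer(78)): queue <76,78>
after step 7 (op7 poll() → 76): queue <78>
after step 8 (op9 poll() → 78): queue <>
after step 9 (op8 poll() → empty): queue <>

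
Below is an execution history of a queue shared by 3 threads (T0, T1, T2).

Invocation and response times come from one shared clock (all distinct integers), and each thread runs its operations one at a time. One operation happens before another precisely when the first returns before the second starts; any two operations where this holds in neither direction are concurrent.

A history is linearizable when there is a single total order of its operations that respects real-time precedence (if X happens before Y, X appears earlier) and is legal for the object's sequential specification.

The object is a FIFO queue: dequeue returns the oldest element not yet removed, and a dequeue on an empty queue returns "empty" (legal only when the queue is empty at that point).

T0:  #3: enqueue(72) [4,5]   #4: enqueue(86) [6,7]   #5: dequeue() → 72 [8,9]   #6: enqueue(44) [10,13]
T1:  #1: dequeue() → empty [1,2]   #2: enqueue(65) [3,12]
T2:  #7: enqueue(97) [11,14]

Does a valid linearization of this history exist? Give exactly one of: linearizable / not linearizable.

one valid linearization: #1, #3, #2, #4, #5, #6, #7
after step 1 (#1 dequeue() → empty): queue <>
after step 2 (#3 enqueue(72)): queue <72>
after step 3 (#2 enqueue(65)): queue <72,65>
after step 4 (#4 enqueue(86)): queue <72,65,86>
after step 5 (#5 dequeue() → 72): queue <65,86>
after step 6 (#6 enqueue(44)): queue <65,86,44>
after step 7 (#7 enqueue(97)): queue <65,86,44,97>

linearizable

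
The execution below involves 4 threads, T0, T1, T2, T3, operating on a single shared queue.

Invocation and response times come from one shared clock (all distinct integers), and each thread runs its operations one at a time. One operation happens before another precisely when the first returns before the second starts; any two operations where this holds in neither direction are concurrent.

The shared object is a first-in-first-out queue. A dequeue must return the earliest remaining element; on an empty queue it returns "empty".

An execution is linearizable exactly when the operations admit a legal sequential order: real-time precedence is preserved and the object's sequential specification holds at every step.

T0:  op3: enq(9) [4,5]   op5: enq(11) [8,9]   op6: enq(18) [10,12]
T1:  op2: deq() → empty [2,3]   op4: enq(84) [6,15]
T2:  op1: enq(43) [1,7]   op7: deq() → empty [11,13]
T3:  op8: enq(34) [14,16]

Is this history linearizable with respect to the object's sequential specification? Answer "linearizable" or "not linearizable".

cut after 12 events: linearizable; cut after 13 events (op7 responds, time 13): not linearizable
6 completed operations, 6 real-time-consistent orders — every queue replay fails
including or dropping the 1 pending operation (op4) in any combination fails
for example op1, op2, op3, op5, op6, op7 (pending dropped) fails at step 2: op2 deq() → empty is not legal there
for example op1, op2, op3, op5, op7, op6 (pending dropped) fails at step 2: op2 deq() → empty is not legal there

not linearizable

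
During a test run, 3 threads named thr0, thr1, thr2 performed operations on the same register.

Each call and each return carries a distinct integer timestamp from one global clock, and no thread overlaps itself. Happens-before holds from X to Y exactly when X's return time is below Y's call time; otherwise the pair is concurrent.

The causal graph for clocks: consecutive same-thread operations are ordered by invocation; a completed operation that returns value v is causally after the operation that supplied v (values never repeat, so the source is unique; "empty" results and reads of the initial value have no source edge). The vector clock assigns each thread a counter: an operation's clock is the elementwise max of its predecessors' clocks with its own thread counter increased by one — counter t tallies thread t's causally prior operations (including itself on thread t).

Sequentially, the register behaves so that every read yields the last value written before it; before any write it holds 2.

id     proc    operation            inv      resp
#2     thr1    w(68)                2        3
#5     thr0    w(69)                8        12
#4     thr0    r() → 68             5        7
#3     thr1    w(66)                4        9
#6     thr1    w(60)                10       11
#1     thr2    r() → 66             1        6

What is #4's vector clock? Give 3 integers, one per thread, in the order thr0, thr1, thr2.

(1, 1, 0)

root op #2, invoked 2: fresh clock plus thr1's own tick → (0, 1, 0)
#3, invoked 4, takes VC(#2)=(0, 1, 0) under max, adds 1 for thr1 → (0, 2, 0)
#4, invoked 5, takes VC(#2)=(0, 1, 0) under max, adds 1 for thr0 → (1, 1, 0)
#1, invoked 1, takes VC(#3)=(0, 2, 0) under max, adds 1 for thr2 → (0, 2, 1)
#6, invoked 10, takes VC(#3)=(0, 2, 0) under max, adds 1 for thr1 → (0, 3, 0)
#5, invoked 8, takes VC(#4)=(1, 1, 0) under max, adds 1 for thr0 → (2, 1, 0)
target: VC(#4) = (1, 1, 0)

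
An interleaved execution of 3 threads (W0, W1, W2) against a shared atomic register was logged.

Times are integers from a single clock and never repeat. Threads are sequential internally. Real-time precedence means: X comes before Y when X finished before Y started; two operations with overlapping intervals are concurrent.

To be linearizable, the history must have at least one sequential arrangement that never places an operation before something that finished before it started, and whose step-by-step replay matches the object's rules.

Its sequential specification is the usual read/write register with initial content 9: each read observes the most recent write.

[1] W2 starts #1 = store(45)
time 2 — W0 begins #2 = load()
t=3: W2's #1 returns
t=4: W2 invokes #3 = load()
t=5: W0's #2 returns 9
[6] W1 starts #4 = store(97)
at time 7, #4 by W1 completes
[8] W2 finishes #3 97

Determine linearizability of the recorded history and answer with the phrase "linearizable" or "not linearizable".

witness order: #2, #1, #4, #3
after step 1 (#2 load() → 9): value 9
after step 2 (#1 store(45)): value 45
after step 3 (#4 store(97)): value 97
after step 4 (#3 load() → 97): value 97

linearizable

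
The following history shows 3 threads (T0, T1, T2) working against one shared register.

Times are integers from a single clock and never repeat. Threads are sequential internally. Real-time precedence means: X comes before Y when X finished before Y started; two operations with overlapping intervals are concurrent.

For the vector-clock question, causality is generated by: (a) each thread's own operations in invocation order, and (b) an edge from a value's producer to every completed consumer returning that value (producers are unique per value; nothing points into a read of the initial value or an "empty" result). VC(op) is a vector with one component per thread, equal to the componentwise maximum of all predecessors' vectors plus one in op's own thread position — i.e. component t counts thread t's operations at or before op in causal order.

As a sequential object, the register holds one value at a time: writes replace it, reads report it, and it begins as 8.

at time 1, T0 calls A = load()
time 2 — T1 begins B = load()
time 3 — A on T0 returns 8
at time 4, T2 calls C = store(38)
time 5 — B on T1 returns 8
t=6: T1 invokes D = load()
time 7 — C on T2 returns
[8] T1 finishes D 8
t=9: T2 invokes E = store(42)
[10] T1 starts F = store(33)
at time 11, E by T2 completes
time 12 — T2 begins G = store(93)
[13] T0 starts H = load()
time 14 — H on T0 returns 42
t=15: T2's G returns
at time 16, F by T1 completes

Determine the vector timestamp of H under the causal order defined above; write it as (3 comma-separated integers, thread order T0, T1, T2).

invoked at 4, C has no predecessors; its own T2 bump gives (0, 0, 1)
invoked at 2, B has no predecessors; its own T1 bump gives (0, 1, 0)
invoked at 1, A has no predecessors; its own T0 bump gives (1, 0, 0)
invoked at 9, E merges VC(C)=(0, 0, 1) and bumps T2's slot → (0, 0, 2)
invoked at 6, D merges VC(B)=(0, 1, 0) and bumps T1's slot → (0, 2, 0)
invoked at 12, G merges VC(E)=(0, 0, 2) and bumps T2's slot → (0, 0, 3)
invoked at 10, F merges VC(D)=(0, 2, 0) and bumps T1's slot → (0, 3, 0)
invoked at 13, H merges VC(A)=(1, 0, 0), VC(E)=(0, 0, 2) and bumps T0's slot → (2, 0, 2)
target: VC(H) = (2, 0, 2)

(2, 0, 2)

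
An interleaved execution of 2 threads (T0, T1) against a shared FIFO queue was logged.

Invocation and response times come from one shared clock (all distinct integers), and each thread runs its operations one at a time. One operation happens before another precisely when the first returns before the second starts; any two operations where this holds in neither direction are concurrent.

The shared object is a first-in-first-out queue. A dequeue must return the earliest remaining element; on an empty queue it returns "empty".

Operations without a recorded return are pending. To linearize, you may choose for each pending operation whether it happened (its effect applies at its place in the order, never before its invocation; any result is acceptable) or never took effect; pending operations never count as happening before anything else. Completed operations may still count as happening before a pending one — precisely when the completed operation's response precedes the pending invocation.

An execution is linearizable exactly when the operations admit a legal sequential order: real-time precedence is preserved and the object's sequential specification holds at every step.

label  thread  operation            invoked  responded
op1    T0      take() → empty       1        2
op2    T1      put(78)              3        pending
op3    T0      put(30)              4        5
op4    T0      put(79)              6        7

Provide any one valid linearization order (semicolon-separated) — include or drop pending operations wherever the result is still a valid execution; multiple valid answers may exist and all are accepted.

step 1: op1 take() → empty — queue <>
step 2: op2 put(78) (pending, included) — queue <78>
step 3: op3 put(30) — queue <78,30>
step 4: op4 put(79) — queue <78,30,79>

op1; op2; op3; op4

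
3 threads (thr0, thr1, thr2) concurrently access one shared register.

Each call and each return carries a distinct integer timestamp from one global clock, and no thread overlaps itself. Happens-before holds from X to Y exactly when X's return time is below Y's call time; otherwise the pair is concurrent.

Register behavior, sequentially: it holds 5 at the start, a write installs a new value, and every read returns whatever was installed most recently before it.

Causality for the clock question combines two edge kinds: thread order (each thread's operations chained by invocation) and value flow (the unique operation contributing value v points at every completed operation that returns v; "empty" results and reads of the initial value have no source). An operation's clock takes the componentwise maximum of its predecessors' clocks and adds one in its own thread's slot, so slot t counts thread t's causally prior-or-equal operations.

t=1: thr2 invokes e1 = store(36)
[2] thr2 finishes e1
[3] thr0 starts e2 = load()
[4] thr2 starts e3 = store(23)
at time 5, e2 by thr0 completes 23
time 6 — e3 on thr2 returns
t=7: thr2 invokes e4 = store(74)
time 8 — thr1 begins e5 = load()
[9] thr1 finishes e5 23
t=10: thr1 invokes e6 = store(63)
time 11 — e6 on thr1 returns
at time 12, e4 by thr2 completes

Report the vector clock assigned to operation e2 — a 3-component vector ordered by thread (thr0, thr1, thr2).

(1, 0, 2)

no predecessors for e1 (invoked 1): thr2 increments from zero → (0, 0, 1)
e3 (invocation 4): componentwise max over VC(e1)=(0, 0, 1), +1 at thr2, giving (0, 0, 2)
e4 (invocation 7): componentwise max over VC(e3)=(0, 0, 2), +1 at thr2, giving (0, 0, 3)
e5 (invocation 8): componentwise max over VC(e3)=(0, 0, 2), +1 at thr1, giving (0, 1, 2)
e2 (invocation 3): componentwise max over VC(e3)=(0, 0, 2), +1 at thr0, giving (1, 0, 2)
e6 (invocation 10): componentwise max over VC(e5)=(0, 1, 2), +1 at thr1, giving (0, 2, 2)
target: VC(e2) = (1, 0, 2)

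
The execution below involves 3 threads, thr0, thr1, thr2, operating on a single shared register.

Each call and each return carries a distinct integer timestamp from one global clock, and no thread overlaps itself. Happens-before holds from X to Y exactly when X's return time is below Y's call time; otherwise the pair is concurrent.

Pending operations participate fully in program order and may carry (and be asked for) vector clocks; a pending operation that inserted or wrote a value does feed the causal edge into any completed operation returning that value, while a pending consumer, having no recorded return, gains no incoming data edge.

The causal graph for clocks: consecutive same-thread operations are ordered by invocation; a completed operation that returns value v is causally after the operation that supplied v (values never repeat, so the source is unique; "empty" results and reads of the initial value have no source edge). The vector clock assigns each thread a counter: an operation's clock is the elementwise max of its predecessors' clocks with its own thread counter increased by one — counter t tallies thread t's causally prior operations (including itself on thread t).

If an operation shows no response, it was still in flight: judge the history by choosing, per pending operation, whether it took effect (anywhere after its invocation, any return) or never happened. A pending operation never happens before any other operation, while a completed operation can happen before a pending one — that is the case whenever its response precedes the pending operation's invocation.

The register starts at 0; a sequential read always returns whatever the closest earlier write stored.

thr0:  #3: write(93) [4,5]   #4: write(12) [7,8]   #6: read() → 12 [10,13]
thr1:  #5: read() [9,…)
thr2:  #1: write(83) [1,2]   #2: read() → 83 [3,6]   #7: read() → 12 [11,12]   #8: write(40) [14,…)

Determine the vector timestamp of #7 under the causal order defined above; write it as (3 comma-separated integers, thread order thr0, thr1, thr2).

root op #1, invoked 1: fresh clock plus thr2's own tick → (0, 0, 1)
root op #5, invoked 9: fresh clock plus thr1's own tick → (0, 1, 0)
root op #3, invoked 4: fresh clock plus thr0's own tick → (1, 0, 0)
#2, invoked 3, takes VC(#1)=(0, 0, 1) under max, adds 1 for thr2 → (0, 0, 2)
#4, invoked 7, takes VC(#3)=(1, 0, 0) under max, adds 1 for thr0 → (2, 0, 0)
#6, invoked 10, takes VC(#4)=(2, 0, 0) under max, adds 1 for thr0 → (3, 0, 0)
#7, invoked 11, takes VC(#2)=(0, 0, 2), VC(#4)=(2, 0, 0) under max, adds 1 for thr2 → (2, 0, 3)
#8, invoked 14, takes VC(#7)=(2, 0, 3) under max, adds 1 for thr2 → (2, 0, 4)
target: VC(#7) = (2, 0, 3)

(2, 0, 3)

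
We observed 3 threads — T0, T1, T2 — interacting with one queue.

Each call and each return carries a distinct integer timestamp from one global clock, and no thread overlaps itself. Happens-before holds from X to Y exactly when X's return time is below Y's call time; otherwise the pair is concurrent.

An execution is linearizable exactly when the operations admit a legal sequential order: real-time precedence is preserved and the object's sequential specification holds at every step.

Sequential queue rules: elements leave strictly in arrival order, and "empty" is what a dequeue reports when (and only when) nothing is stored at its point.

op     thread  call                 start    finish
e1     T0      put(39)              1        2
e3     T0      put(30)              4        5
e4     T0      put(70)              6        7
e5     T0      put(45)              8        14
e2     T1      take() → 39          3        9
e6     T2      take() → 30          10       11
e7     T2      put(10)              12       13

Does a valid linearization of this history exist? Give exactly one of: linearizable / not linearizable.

one valid linearization: e1, e2, e3, e4, e5, e6, e7
1. e1 put(39), leaving queue <39>
2. e2 take() → 39, leaving queue <>
3. e3 put(30), leaving queue <30>
4. e4 put(70), leaving queue <30,70>
5. e5 put(45), leaving queue <30,70,45>
6. e6 take() → 30, leaving queue <70,45>
7. e7 put(10), leaving queue <70,45,10>

linearizable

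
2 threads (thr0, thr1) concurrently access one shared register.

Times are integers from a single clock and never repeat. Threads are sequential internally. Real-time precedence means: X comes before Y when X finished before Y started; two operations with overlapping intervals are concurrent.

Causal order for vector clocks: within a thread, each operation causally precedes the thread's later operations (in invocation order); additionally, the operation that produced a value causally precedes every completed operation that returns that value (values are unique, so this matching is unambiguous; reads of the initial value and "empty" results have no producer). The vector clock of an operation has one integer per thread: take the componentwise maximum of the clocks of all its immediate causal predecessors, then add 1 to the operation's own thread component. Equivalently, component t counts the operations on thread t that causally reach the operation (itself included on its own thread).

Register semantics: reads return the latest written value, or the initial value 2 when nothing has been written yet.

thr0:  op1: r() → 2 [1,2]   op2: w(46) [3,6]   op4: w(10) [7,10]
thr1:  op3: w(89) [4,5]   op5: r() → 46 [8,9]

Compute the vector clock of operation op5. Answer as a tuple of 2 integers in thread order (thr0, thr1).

(2, 2)

op3 (invocation 4): nothing precedes it; thr1's component alone gives (0, 1)
op1 (invocation 1): nothing precedes it; thr0's component alone gives (1, 0)
invoked at 3, op2 merges VC(op1)=(1, 0) and bumps thr0's slot → (2, 0)
invoked at 7, op4 merges VC(op2)=(2, 0) and bumps thr0's slot → (3, 0)
invoked at 8, op5 merges VC(op2)=(2, 0), VC(op3)=(0, 1) and bumps thr1's slot → (2, 2)
target: VC(op5) = (2, 2)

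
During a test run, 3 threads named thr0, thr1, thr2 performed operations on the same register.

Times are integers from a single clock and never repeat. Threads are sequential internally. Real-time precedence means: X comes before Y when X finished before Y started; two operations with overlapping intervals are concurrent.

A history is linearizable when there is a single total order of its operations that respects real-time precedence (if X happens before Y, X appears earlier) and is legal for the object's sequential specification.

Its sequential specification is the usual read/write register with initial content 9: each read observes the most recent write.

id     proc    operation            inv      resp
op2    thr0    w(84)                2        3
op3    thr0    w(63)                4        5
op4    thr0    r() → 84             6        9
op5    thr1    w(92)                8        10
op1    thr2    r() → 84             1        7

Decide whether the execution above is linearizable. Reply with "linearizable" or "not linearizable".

the violation lands at event 9, op4's response at time 9: events 1..8 linearize, events 1..9 do not
4 orders of the 4 completed register ops respect real time; none is legal
no completion choice of the 1 pending operation (op5) rescues it — every subset was tried
e.g. op1, op2, op3, op4 (pending dropped): illegal at step 1, since op1 r() → 84 cannot apply there
e.g. op2, op1, op3, op4 (pending dropped): illegal at step 4, since op4 r() → 84 cannot apply there

not linearizable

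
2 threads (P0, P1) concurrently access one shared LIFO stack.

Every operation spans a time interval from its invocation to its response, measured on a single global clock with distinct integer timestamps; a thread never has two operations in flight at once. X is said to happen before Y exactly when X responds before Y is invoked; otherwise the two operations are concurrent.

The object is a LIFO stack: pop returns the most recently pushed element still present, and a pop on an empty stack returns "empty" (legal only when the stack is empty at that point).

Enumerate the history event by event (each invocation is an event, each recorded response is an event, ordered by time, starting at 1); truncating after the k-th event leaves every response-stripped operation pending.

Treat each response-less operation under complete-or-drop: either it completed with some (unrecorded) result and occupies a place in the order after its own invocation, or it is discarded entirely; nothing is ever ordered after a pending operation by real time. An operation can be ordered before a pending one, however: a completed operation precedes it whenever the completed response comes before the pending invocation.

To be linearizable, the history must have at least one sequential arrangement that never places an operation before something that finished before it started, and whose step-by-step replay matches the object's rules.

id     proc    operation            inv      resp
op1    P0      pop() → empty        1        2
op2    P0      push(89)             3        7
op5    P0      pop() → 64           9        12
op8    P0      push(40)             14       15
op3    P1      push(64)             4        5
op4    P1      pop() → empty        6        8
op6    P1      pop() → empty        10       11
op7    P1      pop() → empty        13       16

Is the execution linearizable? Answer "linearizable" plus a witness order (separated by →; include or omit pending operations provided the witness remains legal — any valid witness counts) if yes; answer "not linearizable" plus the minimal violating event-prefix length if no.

the violation lands at event 8, op4's response at time 8: events 1..7 linearize, events 1..8 do not
checked exhaustively: 3 real-time-consistent orders of 4 completed operations, zero legal LIFO stack replays
take op1, op2, op3, op4: step 4 already fails, because op4 pop() → empty cannot occur there
take op1, op3, op2, op4: step 4 already fails, because op4 pop() → empty cannot occur there

not linearizable — minimal violating prefix: 8 events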